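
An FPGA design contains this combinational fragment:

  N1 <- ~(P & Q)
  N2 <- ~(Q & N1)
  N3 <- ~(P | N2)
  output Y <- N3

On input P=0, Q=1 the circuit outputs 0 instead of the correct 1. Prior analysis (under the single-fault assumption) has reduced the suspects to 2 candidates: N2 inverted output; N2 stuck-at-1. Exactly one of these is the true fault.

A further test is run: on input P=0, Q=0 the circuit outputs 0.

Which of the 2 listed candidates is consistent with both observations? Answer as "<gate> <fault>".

N2 stuck-at-1

Evaluate each candidate on input P=0, Q=0:
  N2 inverted output: N1=1, N2=0 [inverted output], N3=1 → 1 — eliminated
  N2 stuck-at-1: N1=1, N2=1 [stuck-at-1], N3=0 → 0 — matches
Only N2 stuck-at-1 reproduces the observed 0.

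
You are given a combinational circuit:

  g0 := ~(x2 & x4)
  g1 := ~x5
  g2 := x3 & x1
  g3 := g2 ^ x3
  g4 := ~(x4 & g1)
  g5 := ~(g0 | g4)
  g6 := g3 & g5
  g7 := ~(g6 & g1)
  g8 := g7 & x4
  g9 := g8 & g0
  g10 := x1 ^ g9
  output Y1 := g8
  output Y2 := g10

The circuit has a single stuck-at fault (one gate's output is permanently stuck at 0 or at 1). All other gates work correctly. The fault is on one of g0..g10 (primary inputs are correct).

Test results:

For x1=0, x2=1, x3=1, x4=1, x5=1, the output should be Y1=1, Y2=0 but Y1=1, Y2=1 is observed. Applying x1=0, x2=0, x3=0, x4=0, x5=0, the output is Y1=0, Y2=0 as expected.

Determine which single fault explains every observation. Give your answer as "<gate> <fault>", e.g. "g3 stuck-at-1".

Fault-free values for test 1 (x1=0, x2=1, x3=1, x4=1, x5=1): g0=0, g1=0, g2=0, g3=1, g4=1, g5=0, g6=0, g7=1, g8=1, g9=0, g10=0, giving Y1=1, Y2=0. Observed Y1=1, Y2=1.
Test 1: faults giving observed Y1=1, Y2=1 are {g0 stuck-at-1, g9 stuck-at-1, g10 stuck-at-1}.
Test 2 (x1=0, x2=0, x3=0, x4=0, x5=0): fault-free g0=1, g1=1, g2=0, g3=0, g4=1, g5=0, g6=0, g7=1, g8=0, g9=0, g10=0 → Y1=0, Y2=0; observed Y1=0, Y2=0. Eliminates g9 stuck-at-1, g10 stuck-at-1.
Only g0 stuck-at-1 is consistent with every test.

g0 stuck-at-1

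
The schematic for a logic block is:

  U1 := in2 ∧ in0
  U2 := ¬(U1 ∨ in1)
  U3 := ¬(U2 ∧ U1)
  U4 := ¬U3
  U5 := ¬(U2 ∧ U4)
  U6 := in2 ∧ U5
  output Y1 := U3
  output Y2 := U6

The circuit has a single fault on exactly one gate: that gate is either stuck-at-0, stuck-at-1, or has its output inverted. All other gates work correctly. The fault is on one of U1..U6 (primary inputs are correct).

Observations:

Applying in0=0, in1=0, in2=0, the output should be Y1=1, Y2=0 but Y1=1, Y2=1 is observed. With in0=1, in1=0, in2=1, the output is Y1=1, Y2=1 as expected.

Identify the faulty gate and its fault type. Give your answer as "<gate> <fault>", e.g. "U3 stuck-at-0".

U6 stuck-at-1

Fault-free values for test 1 (in0=0, in1=0, in2=0): U1=0, U2=1, U3=1, U4=0, U5=1, U6=0, giving Y1=1, Y2=0. Observed Y1=1, Y2=1.
Test 1: faults giving observed Y1=1, Y2=1 are {U6 stuck-at-1, U6 inverted output}.
Test 2 (in0=1, in1=0, in2=1): fault-free U1=1, U2=0, U3=1, U4=0, U5=1, U6=1 → Y1=1, Y2=1; observed Y1=1, Y2=1. Eliminates U6 inverted output.
Only U6 stuck-at-1 is consistent with every test.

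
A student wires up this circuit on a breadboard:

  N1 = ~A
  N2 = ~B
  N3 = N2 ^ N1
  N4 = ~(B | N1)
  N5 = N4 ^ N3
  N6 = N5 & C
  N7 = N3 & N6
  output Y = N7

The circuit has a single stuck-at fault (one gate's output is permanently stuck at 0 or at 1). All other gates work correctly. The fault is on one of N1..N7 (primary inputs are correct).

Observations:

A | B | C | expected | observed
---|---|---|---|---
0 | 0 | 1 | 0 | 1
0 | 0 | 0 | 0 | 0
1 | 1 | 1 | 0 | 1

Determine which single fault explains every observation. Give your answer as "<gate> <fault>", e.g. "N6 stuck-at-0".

N3 stuck-at-1

Fault-free values for test 1 (A=0, B=0, C=1): N1=1, N2=1, N3=0, N4=0, N5=0, N6=0, N7=0, giving Y=0. Observed 1.
Test 1: faults giving observed 1 are {N2 stuck-at-0, N3 stuck-at-1, N7 stuck-at-1}.
Test 2 (A=0, B=0, C=0): fault-free N1=1, N2=1, N3=0, N4=0, N5=0, N6=0, N7=0 → 0; observed 0. Eliminates N7 stuck-at-1.
Test 3 (A=1, B=1, C=1): fault-free N1=0, N2=0, N3=0, N4=0, N5=0, N6=0, N7=0 → 0; observed 1. Eliminates N2 stuck-at-0.
Only N3 stuck-at-1 is consistent with every test.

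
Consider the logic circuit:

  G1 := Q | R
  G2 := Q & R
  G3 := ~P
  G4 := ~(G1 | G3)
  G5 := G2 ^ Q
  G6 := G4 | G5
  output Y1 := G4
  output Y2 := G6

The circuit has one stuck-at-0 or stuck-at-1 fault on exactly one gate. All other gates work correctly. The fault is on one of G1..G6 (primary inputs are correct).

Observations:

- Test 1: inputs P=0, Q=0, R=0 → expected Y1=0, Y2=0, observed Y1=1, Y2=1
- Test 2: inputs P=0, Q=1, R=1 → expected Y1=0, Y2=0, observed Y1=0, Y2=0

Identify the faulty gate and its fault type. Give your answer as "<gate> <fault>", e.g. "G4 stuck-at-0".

G3 stuck-at-0

Fault-free values for test 1 (P=0, Q=0, R=0): G1=0, G2=0, G3=1, G4=0, G5=0, G6=0, giving Y1=0, Y2=0. Observed Y1=1, Y2=1.
Test 1: faults giving observed Y1=1, Y2=1 are {G3 stuck-at-0, G4 stuck-at-1}.
Test 2 (P=0, Q=1, R=1): fault-free G1=1, G2=1, G3=1, G4=0, G5=0, G6=0 → Y1=0, Y2=0; observed Y1=0, Y2=0. Eliminates G4 stuck-at-1.
Only G3 stuck-at-0 is consistent with every test.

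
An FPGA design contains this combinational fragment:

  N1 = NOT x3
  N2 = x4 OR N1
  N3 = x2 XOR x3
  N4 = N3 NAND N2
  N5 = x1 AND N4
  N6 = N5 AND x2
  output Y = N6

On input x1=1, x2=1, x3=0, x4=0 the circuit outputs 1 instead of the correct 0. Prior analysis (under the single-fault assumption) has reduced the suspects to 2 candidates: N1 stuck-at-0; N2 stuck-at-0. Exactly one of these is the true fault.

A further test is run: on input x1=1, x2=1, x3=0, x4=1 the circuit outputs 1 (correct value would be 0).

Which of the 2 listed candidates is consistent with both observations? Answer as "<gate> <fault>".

N2 stuck-at-0

Evaluate each candidate on input x1=1, x2=1, x3=0, x4=1:
  N1 stuck-at-0: N1=0 [stuck-at-0], N2=1, N3=1, N4=0, N5=0, N6=0 → 0 — eliminated
  N2 stuck-at-0: N1=1, N2=0 [stuck-at-0], N3=1, N4=1, N5=1, N6=1 → 1 — matches
Only N2 stuck-at-0 reproduces the observed 1.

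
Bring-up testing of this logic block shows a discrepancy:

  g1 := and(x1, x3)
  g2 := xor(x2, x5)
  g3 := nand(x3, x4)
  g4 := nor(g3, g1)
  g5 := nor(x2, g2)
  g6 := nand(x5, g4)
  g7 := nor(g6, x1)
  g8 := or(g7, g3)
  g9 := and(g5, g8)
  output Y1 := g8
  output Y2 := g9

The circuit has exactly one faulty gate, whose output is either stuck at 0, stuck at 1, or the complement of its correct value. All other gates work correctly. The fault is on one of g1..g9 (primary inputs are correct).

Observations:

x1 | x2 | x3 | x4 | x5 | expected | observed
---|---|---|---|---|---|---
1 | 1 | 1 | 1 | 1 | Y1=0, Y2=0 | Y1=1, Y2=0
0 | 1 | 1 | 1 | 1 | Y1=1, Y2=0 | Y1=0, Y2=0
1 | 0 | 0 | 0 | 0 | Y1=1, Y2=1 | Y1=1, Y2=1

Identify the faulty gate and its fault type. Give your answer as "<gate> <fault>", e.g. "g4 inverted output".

Fault-free values for test 1 (x1=1, x2=1, x3=1, x4=1, x5=1): g1=1, g2=0, g3=0, g4=0, g5=0, g6=1, g7=0, g8=0, g9=0, giving Y1=0, Y2=0. Observed Y1=1, Y2=0.
Test 1: faults giving observed Y1=1, Y2=0 are {g3 stuck-at-1, g3 inverted output, g7 stuck-at-1, g7 inverted output, g8 stuck-at-1, g8 inverted output}.
Test 2 (x1=0, x2=1, x3=1, x4=1, x5=1): fault-free g1=0, g2=0, g3=0, g4=1, g5=0, g6=0, g7=1, g8=1, g9=0 → Y1=1, Y2=0; observed Y1=0, Y2=0. Eliminates g3 stuck-at-1, g3 inverted output, g7 stuck-at-1, g8 stuck-at-1.
Test 3 (x1=1, x2=0, x3=0, x4=0, x5=0): fault-free g1=0, g2=0, g3=1, g4=0, g5=1, g6=1, g7=0, g8=1, g9=1 → Y1=1, Y2=1; observed Y1=1, Y2=1. Eliminates g8 inverted output.
Only g7 inverted output is consistent with every test.

g7 inverted output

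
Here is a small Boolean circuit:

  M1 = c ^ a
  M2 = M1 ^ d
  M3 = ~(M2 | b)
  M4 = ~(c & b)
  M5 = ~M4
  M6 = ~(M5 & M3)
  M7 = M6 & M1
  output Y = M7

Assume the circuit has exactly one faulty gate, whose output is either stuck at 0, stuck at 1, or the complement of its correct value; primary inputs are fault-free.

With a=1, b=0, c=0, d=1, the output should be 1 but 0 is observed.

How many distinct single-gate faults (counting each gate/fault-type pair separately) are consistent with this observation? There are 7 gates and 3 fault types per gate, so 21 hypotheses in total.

Fault-free: M1=1, M2=0, M3=1, M4=1, M5=0, M6=1, M7=1 → 1. Observed 0.
  M1: stuck-at-0, inverted output ✓; others ✗
  M2: none of the 3 fault types match ✗
  M3: none of the 3 fault types match ✗
  M4: stuck-at-0, inverted output ✓; others ✗
  M5: stuck-at-1, inverted output ✓; others ✗
  M6: stuck-at-0, inverted output ✓; others ✗
  M7: stuck-at-0, inverted output ✓; others ✗
Consistent faults: {M1 stuck-at-0, M1 inverted output, M4 stuck-at-0, M4 inverted output, M5 stuck-at-1, M5 inverted output, M6 stuck-at-0, M6 inverted output, M7 stuck-at-0, M7 inverted output} — 10 in all.

10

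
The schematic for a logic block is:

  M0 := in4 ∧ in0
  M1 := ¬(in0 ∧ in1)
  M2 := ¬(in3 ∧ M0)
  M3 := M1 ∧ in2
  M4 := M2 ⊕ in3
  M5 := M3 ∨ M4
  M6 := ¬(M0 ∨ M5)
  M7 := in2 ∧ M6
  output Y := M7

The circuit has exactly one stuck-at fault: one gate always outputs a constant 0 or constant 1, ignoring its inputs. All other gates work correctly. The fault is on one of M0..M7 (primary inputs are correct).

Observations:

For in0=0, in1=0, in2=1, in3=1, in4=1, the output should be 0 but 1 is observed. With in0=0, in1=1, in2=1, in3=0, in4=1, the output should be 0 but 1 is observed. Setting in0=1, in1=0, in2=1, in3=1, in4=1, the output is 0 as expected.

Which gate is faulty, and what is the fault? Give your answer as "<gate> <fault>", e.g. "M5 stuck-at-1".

M5 stuck-at-0

Fault-free values for test 1 (in0=0, in1=0, in2=1, in3=1, in4=1): M0=0, M1=1, M2=1, M3=1, M4=0, M5=1, M6=0, M7=0, giving Y=0. Observed 1.
Test 1: faults giving observed 1 are {M1 stuck-at-0, M3 stuck-at-0, M5 stuck-at-0, M6 stuck-at-1, M7 stuck-at-1}.
Test 2 (in0=0, in1=1, in2=1, in3=0, in4=1): fault-free M0=0, M1=1, M2=1, M3=1, M4=1, M5=1, M6=0, M7=0 → 0; observed 1. Eliminates M1 stuck-at-0, M3 stuck-at-0.
Test 3 (in0=1, in1=0, in2=1, in3=1, in4=1): fault-free M0=1, M1=1, M2=0, M3=1, M4=1, M5=1, M6=0, M7=0 → 0; observed 0. Eliminates M6 stuck-at-1, M7 stuck-at-1.
Only M5 stuck-at-0 is consistent with every test.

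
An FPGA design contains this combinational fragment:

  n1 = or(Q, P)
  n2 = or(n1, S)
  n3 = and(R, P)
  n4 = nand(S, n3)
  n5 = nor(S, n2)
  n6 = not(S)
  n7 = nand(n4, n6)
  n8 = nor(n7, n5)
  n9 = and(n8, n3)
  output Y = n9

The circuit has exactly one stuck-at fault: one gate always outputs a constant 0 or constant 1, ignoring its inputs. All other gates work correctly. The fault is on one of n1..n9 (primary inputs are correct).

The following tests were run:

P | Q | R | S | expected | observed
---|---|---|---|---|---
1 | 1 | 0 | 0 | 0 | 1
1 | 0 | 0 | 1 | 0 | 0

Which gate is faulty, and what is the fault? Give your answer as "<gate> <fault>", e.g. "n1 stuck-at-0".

Fault-free values for test 1 (P=1, Q=1, R=0, S=0): n1=1, n2=1, n3=0, n4=1, n5=0, n6=1, n7=0, n8=1, n9=0, giving Y=0. Observed 1.
Test 1: faults giving observed 1 are {n3 stuck-at-1, n9 stuck-at-1}.
Test 2 (P=1, Q=0, R=0, S=1): fault-free n1=1, n2=1, n3=0, n4=1, n5=0, n6=0, n7=1, n8=0, n9=0 → 0; observed 0. Eliminates n9 stuck-at-1.
Only n3 stuck-at-1 is consistent with every test.

n3 stuck-at-1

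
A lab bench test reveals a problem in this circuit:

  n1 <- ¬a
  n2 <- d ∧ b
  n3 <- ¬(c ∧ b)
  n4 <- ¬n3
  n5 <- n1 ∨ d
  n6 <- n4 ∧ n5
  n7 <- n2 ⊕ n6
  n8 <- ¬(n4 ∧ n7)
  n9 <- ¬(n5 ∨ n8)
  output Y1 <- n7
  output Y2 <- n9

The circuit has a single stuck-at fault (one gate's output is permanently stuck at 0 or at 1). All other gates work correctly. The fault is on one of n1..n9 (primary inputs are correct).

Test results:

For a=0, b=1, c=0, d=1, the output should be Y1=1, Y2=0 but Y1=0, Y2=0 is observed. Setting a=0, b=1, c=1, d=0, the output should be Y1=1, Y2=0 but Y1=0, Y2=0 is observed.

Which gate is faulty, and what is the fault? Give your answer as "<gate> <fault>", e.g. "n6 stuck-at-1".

n7 stuck-at-0

Fault-free values for test 1 (a=0, b=1, c=0, d=1): n1=1, n2=1, n3=1, n4=0, n5=1, n6=0, n7=1, n8=1, n9=0, giving Y1=1, Y2=0. Observed Y1=0, Y2=0.
Test 1: faults giving observed Y1=0, Y2=0 are {n2 stuck-at-0, n3 stuck-at-0, n4 stuck-at-1, n6 stuck-at-1, n7 stuck-at-0}.
Test 2 (a=0, b=1, c=1, d=0): fault-free n1=1, n2=0, n3=0, n4=1, n5=1, n6=1, n7=1, n8=0, n9=0 → Y1=1, Y2=0; observed Y1=0, Y2=0. Eliminates n2 stuck-at-0, n3 stuck-at-0, n4 stuck-at-1, n6 stuck-at-1.
Only n7 stuck-at-0 is consistent with every test.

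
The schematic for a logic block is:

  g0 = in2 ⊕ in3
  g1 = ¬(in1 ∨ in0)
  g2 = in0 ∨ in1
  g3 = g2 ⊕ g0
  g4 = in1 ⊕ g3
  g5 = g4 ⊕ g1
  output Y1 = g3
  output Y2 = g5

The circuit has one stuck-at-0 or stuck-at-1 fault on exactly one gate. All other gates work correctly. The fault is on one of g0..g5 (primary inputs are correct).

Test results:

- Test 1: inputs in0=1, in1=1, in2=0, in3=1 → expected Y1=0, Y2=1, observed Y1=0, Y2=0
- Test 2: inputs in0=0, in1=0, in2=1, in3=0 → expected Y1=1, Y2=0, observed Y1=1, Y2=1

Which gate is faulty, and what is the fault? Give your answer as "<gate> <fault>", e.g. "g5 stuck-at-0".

g4 stuck-at-0

Fault-free values for test 1 (in0=1, in1=1, in2=0, in3=1): g0=1, g1=0, g2=1, g3=0, g4=1, g5=1, giving Y1=0, Y2=1. Observed Y1=0, Y2=0.
Test 1: faults giving observed Y1=0, Y2=0 are {g1 stuck-at-1, g4 stuck-at-0, g5 stuck-at-0}.
Test 2 (in0=0, in1=0, in2=1, in3=0): fault-free g0=1, g1=1, g2=0, g3=1, g4=1, g5=0 → Y1=1, Y2=0; observed Y1=1, Y2=1. Eliminates g1 stuck-at-1, g5 stuck-at-0.
Only g4 stuck-at-0 is consistent with every test.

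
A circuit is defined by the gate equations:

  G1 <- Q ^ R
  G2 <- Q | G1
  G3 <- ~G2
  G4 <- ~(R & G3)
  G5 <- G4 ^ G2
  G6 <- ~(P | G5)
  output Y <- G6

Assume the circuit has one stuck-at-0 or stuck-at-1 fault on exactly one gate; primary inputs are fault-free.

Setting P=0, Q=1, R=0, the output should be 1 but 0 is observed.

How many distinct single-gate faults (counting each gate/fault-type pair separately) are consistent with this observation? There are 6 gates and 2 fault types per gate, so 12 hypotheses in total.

Fault-free: G1=1, G2=1, G3=0, G4=1, G5=0, G6=1 → 1. Observed 0.
  G1 stuck-at-0: output 1 ✗
  G1 stuck-at-1: output 1 ✗
  G2 stuck-at-0: output 0 ✓
  G2 stuck-at-1: output 1 ✗
  G3 stuck-at-0: output 1 ✗
  G3 stuck-at-1: output 1 ✗
  G4 stuck-at-0: output 0 ✓
  G4 stuck-at-1: output 1 ✗
  G5 stuck-at-0: output 1 ✗
  G5 stuck-at-1: output 0 ✓
  G6 stuck-at-0: output 0 ✓
  G6 stuck-at-1: output 1 ✗
Consistent faults: {G2 stuck-at-0, G4 stuck-at-0, G5 stuck-at-1, G6 stuck-at-0} — 4 in all.

4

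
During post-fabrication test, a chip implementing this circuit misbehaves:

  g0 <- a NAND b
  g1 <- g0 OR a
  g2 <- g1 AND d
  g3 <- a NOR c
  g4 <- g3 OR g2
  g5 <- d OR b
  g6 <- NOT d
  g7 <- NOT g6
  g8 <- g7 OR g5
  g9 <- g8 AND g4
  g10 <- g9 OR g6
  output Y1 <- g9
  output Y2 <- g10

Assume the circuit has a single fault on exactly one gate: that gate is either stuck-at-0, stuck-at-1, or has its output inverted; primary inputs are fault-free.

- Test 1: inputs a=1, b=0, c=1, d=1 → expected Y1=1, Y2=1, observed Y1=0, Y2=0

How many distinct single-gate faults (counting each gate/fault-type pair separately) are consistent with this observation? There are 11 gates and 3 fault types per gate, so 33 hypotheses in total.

10

Fault-free: g0=1, g1=1, g2=1, g3=0, g4=1, g5=1, g6=0, g7=1, g8=1, g9=1, g10=1 → Y1=1, Y2=1. Observed Y1=0, Y2=0.
  g0: none of the 3 fault types match ✗
  g1: stuck-at-0, inverted output ✓; others ✗
  g2: stuck-at-0, inverted output ✓; others ✗
  g3: none of the 3 fault types match ✗
  g4: stuck-at-0, inverted output ✓; others ✗
  g5: none of the 3 fault types match ✗
  g6: none of the 3 fault types match ✗
  g7: none of the 3 fault types match ✗
  g8: stuck-at-0, inverted output ✓; others ✗
  g9: stuck-at-0, inverted output ✓; others ✗
  g10: none of the 3 fault types match ✗
Consistent faults: {g1 stuck-at-0, g1 inverted output, g2 stuck-at-0, g2 inverted output, g4 stuck-at-0, g4 inverted output, g8 stuck-at-0, g8 inverted output, g9 stuck-at-0, g9 inverted output} — 10 in all.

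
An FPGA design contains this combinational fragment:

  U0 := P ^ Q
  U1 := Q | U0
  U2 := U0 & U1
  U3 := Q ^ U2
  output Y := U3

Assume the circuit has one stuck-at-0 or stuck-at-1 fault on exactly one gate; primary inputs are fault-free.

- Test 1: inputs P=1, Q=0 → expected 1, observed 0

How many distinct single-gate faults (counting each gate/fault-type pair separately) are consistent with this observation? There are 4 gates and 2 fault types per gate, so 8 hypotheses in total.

Fault-free: U0=1, U1=1, U2=1, U3=1 → 1. Observed 0.
  U0 stuck-at-0: output 0 ✓
  U0 stuck-at-1: output 1 ✗
  U1 stuck-at-0: output 0 ✓
  U1 stuck-at-1: output 1 ✗
  U2 stuck-at-0: output 0 ✓
  U2 stuck-at-1: output 1 ✗
  U3 stuck-at-0: output 0 ✓
  U3 stuck-at-1: output 1 ✗
Consistent faults: {U0 stuck-at-0, U1 stuck-at-0, U2 stuck-at-0, U3 stuck-at-0} — 4 in all.

4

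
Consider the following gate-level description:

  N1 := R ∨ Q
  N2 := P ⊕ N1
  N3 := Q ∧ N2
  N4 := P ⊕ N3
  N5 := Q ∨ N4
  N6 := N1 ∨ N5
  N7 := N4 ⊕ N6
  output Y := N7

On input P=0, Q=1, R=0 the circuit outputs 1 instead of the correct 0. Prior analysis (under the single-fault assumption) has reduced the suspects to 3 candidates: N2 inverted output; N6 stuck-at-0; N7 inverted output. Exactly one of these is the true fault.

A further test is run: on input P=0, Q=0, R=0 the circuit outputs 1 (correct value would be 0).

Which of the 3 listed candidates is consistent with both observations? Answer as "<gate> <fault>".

Evaluate each candidate on input P=0, Q=0, R=0:
  N2 inverted output: N1=0, N2=1 [inverted output], N3=0, N4=0, N5=0, N6=0, N7=0 → 0 — eliminated
  N6 stuck-at-0: N1=0, N2=0, N3=0, N4=0, N5=0, N6=0 [stuck-at-0], N7=0 → 0 — eliminated
  N7 inverted output: N1=0, N2=0, N3=0, N4=0, N5=0, N6=0, N7=1 [inverted output] → 1 — matches
Only N7 inverted output reproduces the observed 1.

N7 inverted output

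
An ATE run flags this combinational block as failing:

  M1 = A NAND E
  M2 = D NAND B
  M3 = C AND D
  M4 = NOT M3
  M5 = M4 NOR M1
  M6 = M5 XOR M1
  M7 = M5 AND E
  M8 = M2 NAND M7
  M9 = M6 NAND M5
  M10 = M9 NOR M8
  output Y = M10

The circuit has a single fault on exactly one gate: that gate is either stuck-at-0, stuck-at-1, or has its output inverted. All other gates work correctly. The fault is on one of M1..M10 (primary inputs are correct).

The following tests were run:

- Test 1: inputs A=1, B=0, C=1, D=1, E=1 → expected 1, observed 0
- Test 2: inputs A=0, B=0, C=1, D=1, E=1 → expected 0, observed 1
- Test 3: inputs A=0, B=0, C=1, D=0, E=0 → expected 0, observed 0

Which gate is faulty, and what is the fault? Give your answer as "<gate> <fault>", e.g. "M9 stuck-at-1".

M1 inverted output

Fault-free values for test 1 (A=1, B=0, C=1, D=1, E=1): M1=0, M2=1, M3=1, M4=0, M5=1, M6=1, M7=1, M8=0, M9=0, M10=1, giving Y=1. Observed 0.
Test 1: faults giving observed 0 are {M1 stuck-at-1, M1 inverted output, M2 stuck-at-0, M2 inverted output, M3 stuck-at-0, M3 inverted output, M4 stuck-at-1, M4 inverted output, M5 stuck-at-0, M5 inverted output, M6 stuck-at-0, M6 inverted output, M7 stuck-at-0, M7 inverted output, M8 stuck-at-1, M8 inverted output, M9 stuck-at-1, M9 inverted output, M10 stuck-at-0, M10 inverted output}.
Test 2 (A=0, B=0, C=1, D=1, E=1): fault-free M1=1, M2=1, M3=1, M4=0, M5=0, M6=1, M7=0, M8=1, M9=1, M10=0 → 0; observed 1. Eliminates M1 stuck-at-1, M2 stuck-at-0, M2 inverted output, M3 stuck-at-0, M3 inverted output, M4 stuck-at-1, M4 inverted output, M5 stuck-at-0, M5 inverted output, M6 stuck-at-0, M6 inverted output, M7 stuck-at-0, M7 inverted output, M8 stuck-at-1, M8 inverted output, M9 stuck-at-1, M9 inverted output, M10 stuck-at-0.
Test 3 (A=0, B=0, C=1, D=0, E=0): fault-free M1=1, M2=1, M3=0, M4=1, M5=0, M6=1, M7=0, M8=1, M9=1, M10=0 → 0; observed 0. Eliminates M10 inverted output.
Only M1 inverted output is consistent with every test.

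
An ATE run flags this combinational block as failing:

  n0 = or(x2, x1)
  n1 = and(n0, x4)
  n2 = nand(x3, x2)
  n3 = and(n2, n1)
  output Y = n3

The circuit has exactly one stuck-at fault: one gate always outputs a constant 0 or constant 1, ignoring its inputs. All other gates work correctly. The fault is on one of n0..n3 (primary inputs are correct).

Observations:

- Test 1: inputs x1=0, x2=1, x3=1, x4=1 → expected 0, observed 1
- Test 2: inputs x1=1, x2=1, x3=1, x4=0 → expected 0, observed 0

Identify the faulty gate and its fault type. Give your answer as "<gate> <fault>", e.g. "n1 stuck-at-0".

Fault-free values for test 1 (x1=0, x2=1, x3=1, x4=1): n0=1, n1=1, n2=0, n3=0, giving Y=0. Observed 1.
Test 1: faults giving observed 1 are {n2 stuck-at-1, n3 stuck-at-1}.
Test 2 (x1=1, x2=1, x3=1, x4=0): fault-free n0=1, n1=0, n2=0, n3=0 → 0; observed 0. Eliminates n3 stuck-at-1.
Only n2 stuck-at-1 is consistent with every test.

n2 stuck-at-1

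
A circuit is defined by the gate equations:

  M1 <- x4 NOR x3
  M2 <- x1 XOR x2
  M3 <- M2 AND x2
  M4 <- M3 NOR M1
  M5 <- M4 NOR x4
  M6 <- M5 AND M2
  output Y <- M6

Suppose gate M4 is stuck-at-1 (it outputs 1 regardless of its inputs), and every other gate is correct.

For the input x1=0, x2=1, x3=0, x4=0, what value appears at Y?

Propagate with M4 forced: M1=1, M2=1, M3=1, M4=1 [stuck-at-1], M5=0, M6=0.
So Y = 0. (Without the fault it would be 1.)

0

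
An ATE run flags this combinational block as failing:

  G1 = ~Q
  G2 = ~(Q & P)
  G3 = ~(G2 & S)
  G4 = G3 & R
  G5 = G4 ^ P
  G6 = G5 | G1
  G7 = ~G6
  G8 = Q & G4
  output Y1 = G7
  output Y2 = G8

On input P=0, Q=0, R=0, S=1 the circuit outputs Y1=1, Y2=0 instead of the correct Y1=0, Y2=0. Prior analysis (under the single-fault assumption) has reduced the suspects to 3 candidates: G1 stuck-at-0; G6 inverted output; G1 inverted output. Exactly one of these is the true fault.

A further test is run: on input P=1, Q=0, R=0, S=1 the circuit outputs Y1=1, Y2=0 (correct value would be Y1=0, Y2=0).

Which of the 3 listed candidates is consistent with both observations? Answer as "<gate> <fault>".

G6 inverted output

Evaluate each candidate on input P=1, Q=0, R=0, S=1:
  G1 stuck-at-0: G1=0 [stuck-at-0], G2=1, G3=0, G4=0, G5=1, G6=1, G7=0, G8=0 → Y1=0, Y2=0 — eliminated
  G6 inverted output: G1=1, G2=1, G3=0, G4=0, G5=1, G6=0 [inverted output], G7=1, G8=0 → Y1=1, Y2=0 — matches
  G1 inverted output: G1=0 [inverted output], G2=1, G3=0, G4=0, G5=1, G6=1, G7=0, G8=0 → Y1=0, Y2=0 — eliminated
Only G6 inverted output reproduces the observed Y1=1, Y2=0.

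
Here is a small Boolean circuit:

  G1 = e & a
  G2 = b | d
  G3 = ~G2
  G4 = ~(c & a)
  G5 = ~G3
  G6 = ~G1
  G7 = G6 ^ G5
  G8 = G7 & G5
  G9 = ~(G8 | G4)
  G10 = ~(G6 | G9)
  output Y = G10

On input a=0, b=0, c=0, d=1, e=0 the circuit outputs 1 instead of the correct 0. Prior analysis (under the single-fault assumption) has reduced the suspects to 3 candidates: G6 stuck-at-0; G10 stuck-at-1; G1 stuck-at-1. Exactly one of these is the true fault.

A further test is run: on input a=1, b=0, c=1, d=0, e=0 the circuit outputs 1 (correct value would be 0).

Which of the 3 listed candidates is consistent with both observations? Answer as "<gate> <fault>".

G10 stuck-at-1

Evaluate each candidate on input a=1, b=0, c=1, d=0, e=0:
  G6 stuck-at-0: G1=0, G2=0, G3=1, G4=0, G5=0, G6=0 [stuck-at-0], G7=0, G8=0, G9=1, G10=0 → 0 — eliminated
  G10 stuck-at-1: G1=0, G2=0, G3=1, G4=0, G5=0, G6=1, G7=1, G8=0, G9=1, G10=1 [stuck-at-1] → 1 — matches
  G1 stuck-at-1: G1=1 [stuck-at-1], G2=0, G3=1, G4=0, G5=0, G6=0, G7=0, G8=0, G9=1, G10=0 → 0 — eliminated
Only G10 stuck-at-1 reproduces the observed 1.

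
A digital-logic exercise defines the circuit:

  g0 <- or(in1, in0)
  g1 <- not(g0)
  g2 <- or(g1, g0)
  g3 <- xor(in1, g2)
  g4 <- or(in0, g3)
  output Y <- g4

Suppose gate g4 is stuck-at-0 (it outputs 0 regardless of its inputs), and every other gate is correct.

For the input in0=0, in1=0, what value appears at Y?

Propagate with g4 forced: g0=0, g1=1, g2=1, g3=1, g4=0 [stuck-at-0].
So Y = 0. (Without the fault it would be 1.)

0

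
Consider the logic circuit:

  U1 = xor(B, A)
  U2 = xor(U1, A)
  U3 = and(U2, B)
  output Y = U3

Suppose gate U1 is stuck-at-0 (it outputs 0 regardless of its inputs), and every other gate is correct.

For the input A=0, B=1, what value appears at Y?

Propagate with U1 forced: U1=0 [stuck-at-0], U2=0, U3=0.
So Y = 0. (Without the fault it would be 1.)

0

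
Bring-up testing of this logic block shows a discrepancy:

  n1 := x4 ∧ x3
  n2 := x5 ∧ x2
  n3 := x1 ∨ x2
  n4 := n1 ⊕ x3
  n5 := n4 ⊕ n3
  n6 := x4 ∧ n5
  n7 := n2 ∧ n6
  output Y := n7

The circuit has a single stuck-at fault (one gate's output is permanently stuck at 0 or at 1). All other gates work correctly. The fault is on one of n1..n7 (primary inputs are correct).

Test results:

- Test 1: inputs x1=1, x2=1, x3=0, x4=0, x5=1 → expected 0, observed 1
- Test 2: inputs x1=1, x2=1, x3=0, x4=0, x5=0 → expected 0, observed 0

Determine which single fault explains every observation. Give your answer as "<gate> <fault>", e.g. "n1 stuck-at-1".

Fault-free values for test 1 (x1=1, x2=1, x3=0, x4=0, x5=1): n1=0, n2=1, n3=1, n4=0, n5=1, n6=0, n7=0, giving Y=0. Observed 1.
Test 1: faults giving observed 1 are {n6 stuck-at-1, n7 stuck-at-1}.
Test 2 (x1=1, x2=1, x3=0, x4=0, x5=0): fault-free n1=0, n2=0, n3=1, n4=0, n5=1, n6=0, n7=0 → 0; observed 0. Eliminates n7 stuck-at-1.
Only n6 stuck-at-1 is consistent with every test.

n6 stuck-at-1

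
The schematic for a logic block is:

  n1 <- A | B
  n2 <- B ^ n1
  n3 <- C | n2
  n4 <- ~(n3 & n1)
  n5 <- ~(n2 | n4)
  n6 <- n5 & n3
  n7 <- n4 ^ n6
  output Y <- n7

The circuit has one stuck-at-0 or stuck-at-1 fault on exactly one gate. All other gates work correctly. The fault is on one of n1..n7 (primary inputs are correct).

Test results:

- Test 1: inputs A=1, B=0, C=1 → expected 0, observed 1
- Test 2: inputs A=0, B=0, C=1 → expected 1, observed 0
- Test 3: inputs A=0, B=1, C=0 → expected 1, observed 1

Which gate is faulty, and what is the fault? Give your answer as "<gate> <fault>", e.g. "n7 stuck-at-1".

Fault-free values for test 1 (A=1, B=0, C=1): n1=1, n2=1, n3=1, n4=0, n5=0, n6=0, n7=0, giving Y=0. Observed 1.
Test 1: faults giving observed 1 are {n1 stuck-at-0, n2 stuck-at-0, n3 stuck-at-0, n4 stuck-at-1, n5 stuck-at-1, n6 stuck-at-1, n7 stuck-at-1}.
Test 2 (A=0, B=0, C=1): fault-free n1=0, n2=0, n3=1, n4=1, n5=0, n6=0, n7=1 → 1; observed 0. Eliminates n1 stuck-at-0, n2 stuck-at-0, n3 stuck-at-0, n4 stuck-at-1, n7 stuck-at-1.
Test 3 (A=0, B=1, C=0): fault-free n1=1, n2=0, n3=0, n4=1, n5=0, n6=0, n7=1 → 1; observed 1. Eliminates n6 stuck-at-1.
Only n5 stuck-at-1 is consistent with every test.

n5 stuck-at-1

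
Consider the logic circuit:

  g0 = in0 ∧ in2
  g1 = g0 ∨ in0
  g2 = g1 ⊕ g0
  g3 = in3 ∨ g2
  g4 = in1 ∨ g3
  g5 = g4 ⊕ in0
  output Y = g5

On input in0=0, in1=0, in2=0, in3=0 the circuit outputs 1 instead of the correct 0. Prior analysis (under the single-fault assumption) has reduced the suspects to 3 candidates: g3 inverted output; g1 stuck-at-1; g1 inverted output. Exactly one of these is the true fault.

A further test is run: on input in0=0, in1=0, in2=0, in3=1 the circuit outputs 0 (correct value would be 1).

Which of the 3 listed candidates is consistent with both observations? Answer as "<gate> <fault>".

Evaluate each candidate on input in0=0, in1=0, in2=0, in3=1:
  g3 inverted output: g0=0, g1=0, g2=0, g3=0 [inverted output], g4=0, g5=0 → 0 — matches
  g1 stuck-at-1: g0=0, g1=1 [stuck-at-1], g2=1, g3=1, g4=1, g5=1 → 1 — eliminated
  g1 inverted output: g0=0, g1=1 [inverted output], g2=1, g3=1, g4=1, g5=1 → 1 — eliminated
Only g3 inverted output reproduces the observed 0.

g3 inverted output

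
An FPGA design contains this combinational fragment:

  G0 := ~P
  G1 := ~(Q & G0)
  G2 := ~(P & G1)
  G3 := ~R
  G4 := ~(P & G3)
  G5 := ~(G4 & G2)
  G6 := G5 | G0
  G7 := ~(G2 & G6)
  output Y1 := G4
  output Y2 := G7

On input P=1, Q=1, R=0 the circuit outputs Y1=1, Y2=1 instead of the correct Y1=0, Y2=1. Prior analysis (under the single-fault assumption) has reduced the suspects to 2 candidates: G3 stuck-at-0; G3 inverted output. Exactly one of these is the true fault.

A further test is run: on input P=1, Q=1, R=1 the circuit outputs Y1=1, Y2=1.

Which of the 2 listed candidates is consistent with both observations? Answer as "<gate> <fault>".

Evaluate each candidate on input P=1, Q=1, R=1:
  G3 stuck-at-0: G0=0, G1=1, G2=0, G3=0 [stuck-at-0], G4=1, G5=1, G6=1, G7=1 → Y1=1, Y2=1 — matches
  G3 inverted output: G0=0, G1=1, G2=0, G3=1 [inverted output], G4=0, G5=1, G6=1, G7=1 → Y1=0, Y2=1 — eliminated
Only G3 stuck-at-0 reproduces the observed Y1=1, Y2=1.

G3 stuck-at-0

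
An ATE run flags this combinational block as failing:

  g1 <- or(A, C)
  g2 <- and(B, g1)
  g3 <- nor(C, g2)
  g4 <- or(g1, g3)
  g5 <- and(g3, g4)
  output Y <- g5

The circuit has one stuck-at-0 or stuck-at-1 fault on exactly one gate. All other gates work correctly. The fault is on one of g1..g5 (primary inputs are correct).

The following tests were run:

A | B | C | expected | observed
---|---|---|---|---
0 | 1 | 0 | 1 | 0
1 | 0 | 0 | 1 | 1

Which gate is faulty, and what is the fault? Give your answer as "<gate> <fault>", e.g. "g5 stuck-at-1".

Fault-free values for test 1 (A=0, B=1, C=0): g1=0, g2=0, g3=1, g4=1, g5=1, giving Y=1. Observed 0.
Test 1: faults giving observed 0 are {g1 stuck-at-1, g2 stuck-at-1, g3 stuck-at-0, g4 stuck-at-0, g5 stuck-at-0}.
Test 2 (A=1, B=0, C=0): fault-free g1=1, g2=0, g3=1, g4=1, g5=1 → 1; observed 1. Eliminates g2 stuck-at-1, g3 stuck-at-0, g4 stuck-at-0, g5 stuck-at-0.
Only g1 stuck-at-1 is consistent with every test.

g1 stuck-at-1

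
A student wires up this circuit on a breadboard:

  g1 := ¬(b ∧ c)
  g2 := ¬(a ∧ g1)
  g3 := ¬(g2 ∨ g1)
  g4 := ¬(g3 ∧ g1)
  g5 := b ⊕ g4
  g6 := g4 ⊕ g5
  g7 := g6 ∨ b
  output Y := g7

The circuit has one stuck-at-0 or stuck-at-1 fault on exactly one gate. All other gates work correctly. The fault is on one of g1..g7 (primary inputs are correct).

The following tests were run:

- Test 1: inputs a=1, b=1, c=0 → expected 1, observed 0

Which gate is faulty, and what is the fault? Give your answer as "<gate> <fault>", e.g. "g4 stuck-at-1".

g7 stuck-at-0

Fault-free values for test 1 (a=1, b=1, c=0): g1=1, g2=0, g3=0, g4=1, g5=0, g6=1, g7=1, giving Y=1. Observed 0.
Test 1: faults giving observed 0 are {g7 stuck-at-0}.
Only g7 stuck-at-0 is consistent with every test.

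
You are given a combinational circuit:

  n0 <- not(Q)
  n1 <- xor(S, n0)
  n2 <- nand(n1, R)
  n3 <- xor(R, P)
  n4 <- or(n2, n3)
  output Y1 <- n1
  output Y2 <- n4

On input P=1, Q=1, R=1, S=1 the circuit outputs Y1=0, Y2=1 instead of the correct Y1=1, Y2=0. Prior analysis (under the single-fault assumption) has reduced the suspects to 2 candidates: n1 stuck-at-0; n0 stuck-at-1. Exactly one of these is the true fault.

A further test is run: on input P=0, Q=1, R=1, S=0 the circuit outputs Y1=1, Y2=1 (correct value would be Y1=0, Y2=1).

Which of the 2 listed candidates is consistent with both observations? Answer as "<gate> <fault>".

n0 stuck-at-1

Evaluate each candidate on input P=0, Q=1, R=1, S=0:
  n1 stuck-at-0: n0=0, n1=0 [stuck-at-0], n2=1, n3=1, n4=1 → Y1=0, Y2=1 — eliminated
  n0 stuck-at-1: n0=1 [stuck-at-1], n1=1, n2=0, n3=1, n4=1 → Y1=1, Y2=1 — matches
Only n0 stuck-at-1 reproduces the observed Y1=1, Y2=1.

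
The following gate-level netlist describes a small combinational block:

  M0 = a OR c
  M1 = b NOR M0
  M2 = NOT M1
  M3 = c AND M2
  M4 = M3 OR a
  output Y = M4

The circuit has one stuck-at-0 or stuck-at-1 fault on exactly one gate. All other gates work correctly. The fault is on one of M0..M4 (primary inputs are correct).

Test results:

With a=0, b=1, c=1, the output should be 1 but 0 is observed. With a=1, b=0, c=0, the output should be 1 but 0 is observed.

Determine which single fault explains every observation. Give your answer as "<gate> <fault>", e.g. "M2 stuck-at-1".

M4 stuck-at-0

Fault-free values for test 1 (a=0, b=1, c=1): M0=1, M1=0, M2=1, M3=1, M4=1, giving Y=1. Observed 0.
Test 1: faults giving observed 0 are {M1 stuck-at-1, M2 stuck-at-0, M3 stuck-at-0, M4 stuck-at-0}.
Test 2 (a=1, b=0, c=0): fault-free M0=1, M1=0, M2=1, M3=0, M4=1 → 1; observed 0. Eliminates M1 stuck-at-1, M2 stuck-at-0, M3 stuck-at-0.
Only M4 stuck-at-0 is consistent with every test.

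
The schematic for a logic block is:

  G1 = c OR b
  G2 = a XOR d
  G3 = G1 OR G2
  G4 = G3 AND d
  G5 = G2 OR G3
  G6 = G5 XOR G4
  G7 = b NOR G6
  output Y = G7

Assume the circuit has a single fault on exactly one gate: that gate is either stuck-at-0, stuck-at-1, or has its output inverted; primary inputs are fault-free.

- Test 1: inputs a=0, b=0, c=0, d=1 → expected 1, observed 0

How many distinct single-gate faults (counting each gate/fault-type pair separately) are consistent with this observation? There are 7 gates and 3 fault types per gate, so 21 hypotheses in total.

10

Fault-free: G1=0, G2=1, G3=1, G4=1, G5=1, G6=0, G7=1 → 1. Observed 0.
  G1: none of the 3 fault types match ✗
  G2: none of the 3 fault types match ✗
  G3: stuck-at-0, inverted output ✓; others ✗
  G4: stuck-at-0, inverted output ✓; others ✗
  G5: stuck-at-0, inverted output ✓; others ✗
  G6: stuck-at-1, inverted output ✓; others ✗
  G7: stuck-at-0, inverted output ✓; others ✗
Consistent faults: {G3 stuck-at-0, G3 inverted output, G4 stuck-at-0, G4 inverted output, G5 stuck-at-0, G5 inverted output, G6 stuck-at-1, G6 inverted output, G7 stuck-at-0, G7 inverted output} — 10 in all.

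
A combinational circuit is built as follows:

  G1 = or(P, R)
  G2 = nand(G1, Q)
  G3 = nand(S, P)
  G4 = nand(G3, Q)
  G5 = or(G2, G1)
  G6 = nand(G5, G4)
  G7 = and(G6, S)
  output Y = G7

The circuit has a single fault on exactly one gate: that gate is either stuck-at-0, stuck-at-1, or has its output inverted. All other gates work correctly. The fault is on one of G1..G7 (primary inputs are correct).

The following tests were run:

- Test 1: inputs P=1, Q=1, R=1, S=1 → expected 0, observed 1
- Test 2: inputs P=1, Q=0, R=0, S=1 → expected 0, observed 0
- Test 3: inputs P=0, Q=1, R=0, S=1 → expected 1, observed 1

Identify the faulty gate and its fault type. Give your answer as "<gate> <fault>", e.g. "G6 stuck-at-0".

G3 stuck-at-1

Fault-free values for test 1 (P=1, Q=1, R=1, S=1): G1=1, G2=0, G3=0, G4=1, G5=1, G6=0, G7=0, giving Y=0. Observed 1.
Test 1: faults giving observed 1 are {G3 stuck-at-1, G3 inverted output, G4 stuck-at-0, G4 inverted output, G5 stuck-at-0, G5 inverted output, G6 stuck-at-1, G6 inverted output, G7 stuck-at-1, G7 inverted output}.
Test 2 (P=1, Q=0, R=0, S=1): fault-free G1=1, G2=1, G3=0, G4=1, G5=1, G6=0, G7=0 → 0; observed 0. Eliminates G4 stuck-at-0, G4 inverted output, G5 stuck-at-0, G5 inverted output, G6 stuck-at-1, G6 inverted output, G7 stuck-at-1, G7 inverted output.
Test 3 (P=0, Q=1, R=0, S=1): fault-free G1=0, G2=1, G3=1, G4=0, G5=1, G6=1, G7=1 → 1; observed 1. Eliminates G3 inverted output.
Only G3 stuck-at-1 is consistent with every test.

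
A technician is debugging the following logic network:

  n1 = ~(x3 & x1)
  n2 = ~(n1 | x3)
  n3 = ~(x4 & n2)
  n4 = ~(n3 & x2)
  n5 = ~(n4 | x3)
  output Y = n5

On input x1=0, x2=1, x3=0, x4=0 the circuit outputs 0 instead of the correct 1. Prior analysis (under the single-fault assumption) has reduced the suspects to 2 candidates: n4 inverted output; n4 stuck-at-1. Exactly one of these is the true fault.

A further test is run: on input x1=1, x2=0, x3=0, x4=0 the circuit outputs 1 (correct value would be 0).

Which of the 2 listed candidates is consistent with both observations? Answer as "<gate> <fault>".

n4 inverted output

Evaluate each candidate on input x1=1, x2=0, x3=0, x4=0:
  n4 inverted output: n1=1, n2=0, n3=1, n4=0 [inverted output], n5=1 → 1 — matches
  n4 stuck-at-1: n1=1, n2=0, n3=1, n4=1 [stuck-at-1], n5=0 → 0 — eliminated
Only n4 inverted output reproduces the observed 1.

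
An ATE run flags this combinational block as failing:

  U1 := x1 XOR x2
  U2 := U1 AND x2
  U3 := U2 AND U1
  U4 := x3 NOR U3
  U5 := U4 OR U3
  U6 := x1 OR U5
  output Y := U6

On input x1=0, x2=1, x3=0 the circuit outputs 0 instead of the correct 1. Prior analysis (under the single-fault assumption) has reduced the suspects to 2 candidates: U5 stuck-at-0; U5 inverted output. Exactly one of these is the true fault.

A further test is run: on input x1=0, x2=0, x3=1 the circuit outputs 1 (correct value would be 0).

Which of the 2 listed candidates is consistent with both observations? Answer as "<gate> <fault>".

Evaluate each candidate on input x1=0, x2=0, x3=1:
  U5 stuck-at-0: U1=0, U2=0, U3=0, U4=0, U5=0 [stuck-at-0], U6=0 → 0 — eliminated
  U5 inverted output: U1=0, U2=0, U3=0, U4=0, U5=1 [inverted output], U6=1 → 1 — matches
Only U5 inverted output reproduces the observed 1.

U5 inverted output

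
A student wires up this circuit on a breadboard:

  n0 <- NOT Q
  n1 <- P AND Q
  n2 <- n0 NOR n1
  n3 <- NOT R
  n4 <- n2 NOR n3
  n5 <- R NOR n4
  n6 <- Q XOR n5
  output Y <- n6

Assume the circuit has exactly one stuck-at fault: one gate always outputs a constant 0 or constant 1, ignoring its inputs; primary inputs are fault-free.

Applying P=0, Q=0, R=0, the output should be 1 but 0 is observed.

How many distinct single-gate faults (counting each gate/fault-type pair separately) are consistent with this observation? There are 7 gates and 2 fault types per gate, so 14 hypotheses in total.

4

Fault-free: n0=1, n1=0, n2=0, n3=1, n4=0, n5=1, n6=1 → 1. Observed 0.
  n0 stuck-at-0: output 1 ✗
  n0 stuck-at-1: output 1 ✗
  n1 stuck-at-0: output 1 ✗
  n1 stuck-at-1: output 1 ✗
  n2 stuck-at-0: output 1 ✗
  n2 stuck-at-1: output 1 ✗
  n3 stuck-at-0: output 0 ✓
  n3 stuck-at-1: output 1 ✗
  n4 stuck-at-0: output 1 ✗
  n4 stuck-at-1: output 0 ✓
  n5 stuck-at-0: output 0 ✓
  n5 stuck-at-1: output 1 ✗
  n6 stuck-at-0: output 0 ✓
  n6 stuck-at-1: output 1 ✗
Consistent faults: {n3 stuck-at-0, n4 stuck-at-1, n5 stuck-at-0, n6 stuck-at-0} — 4 in all.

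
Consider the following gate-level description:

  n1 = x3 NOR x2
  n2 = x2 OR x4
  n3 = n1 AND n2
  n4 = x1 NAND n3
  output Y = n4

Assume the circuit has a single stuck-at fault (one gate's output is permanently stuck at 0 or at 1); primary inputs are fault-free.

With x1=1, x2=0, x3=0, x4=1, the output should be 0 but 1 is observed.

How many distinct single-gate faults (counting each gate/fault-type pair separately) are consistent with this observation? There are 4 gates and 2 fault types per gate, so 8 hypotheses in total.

4

Fault-free: n1=1, n2=1, n3=1, n4=0 → 0. Observed 1.
  n1 stuck-at-0: output 1 ✓
  n1 stuck-at-1: output 0 ✗
  n2 stuck-at-0: output 1 ✓
  n2 stuck-at-1: output 0 ✗
  n3 stuck-at-0: output 1 ✓
  n3 stuck-at-1: output 0 ✗
  n4 stuck-at-0: output 0 ✗
  n4 stuck-at-1: output 1 ✓
Consistent faults: {n1 stuck-at-0, n2 stuck-at-0, n3 stuck-at-0, n4 stuck-at-1} — 4 in all.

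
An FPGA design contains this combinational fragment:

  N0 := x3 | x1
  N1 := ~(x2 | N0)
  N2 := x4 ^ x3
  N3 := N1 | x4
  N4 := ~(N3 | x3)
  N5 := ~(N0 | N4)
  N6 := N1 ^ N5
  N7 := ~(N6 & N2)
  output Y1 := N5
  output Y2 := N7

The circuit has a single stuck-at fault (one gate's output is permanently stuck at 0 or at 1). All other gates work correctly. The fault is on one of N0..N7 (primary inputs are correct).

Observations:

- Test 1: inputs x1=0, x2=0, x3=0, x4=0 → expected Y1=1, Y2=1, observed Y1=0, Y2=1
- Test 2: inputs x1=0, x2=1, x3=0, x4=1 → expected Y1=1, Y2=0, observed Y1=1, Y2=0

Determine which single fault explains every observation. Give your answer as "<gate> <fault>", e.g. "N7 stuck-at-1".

N1 stuck-at-0

Fault-free values for test 1 (x1=0, x2=0, x3=0, x4=0): N0=0, N1=1, N2=0, N3=1, N4=0, N5=1, N6=0, N7=1, giving Y1=1, Y2=1. Observed Y1=0, Y2=1.
Test 1: faults giving observed Y1=0, Y2=1 are {N0 stuck-at-1, N1 stuck-at-0, N3 stuck-at-0, N4 stuck-at-1, N5 stuck-at-0}.
Test 2 (x1=0, x2=1, x3=0, x4=1): fault-free N0=0, N1=0, N2=1, N3=1, N4=0, N5=1, N6=1, N7=0 → Y1=1, Y2=0; observed Y1=1, Y2=0. Eliminates N0 stuck-at-1, N3 stuck-at-0, N4 stuck-at-1, N5 stuck-at-0.
Only N1 stuck-at-0 is consistent with every test.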